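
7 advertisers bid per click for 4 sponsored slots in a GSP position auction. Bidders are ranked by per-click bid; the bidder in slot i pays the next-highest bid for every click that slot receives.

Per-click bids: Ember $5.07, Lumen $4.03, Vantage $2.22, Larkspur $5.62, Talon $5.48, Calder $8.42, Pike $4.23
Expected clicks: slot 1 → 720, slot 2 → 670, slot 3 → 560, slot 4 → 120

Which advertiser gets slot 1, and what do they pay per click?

Per-click bids in order: $8.42 (Calder) > $5.62 (Larkspur) > $5.48 (Talon) > $5.07 (Ember) > $4.23 (Pike) > …
Slot 1 goes to the first-ranked bidder, Calder, who pays the next bid down: $5.62/click.

Calder; $5.62 per click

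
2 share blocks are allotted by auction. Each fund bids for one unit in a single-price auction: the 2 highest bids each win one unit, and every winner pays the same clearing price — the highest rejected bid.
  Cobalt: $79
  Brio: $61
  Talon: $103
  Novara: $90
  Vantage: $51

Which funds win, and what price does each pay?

Talon, Novara; each pays $79

Ordering the bids: 103 (Talon), 90 (Novara), 79 (Cobalt), 61 (Brio), …
The 2 highest are Talon, Novara.
Highest unsuccessful bid: $79 → clearing price.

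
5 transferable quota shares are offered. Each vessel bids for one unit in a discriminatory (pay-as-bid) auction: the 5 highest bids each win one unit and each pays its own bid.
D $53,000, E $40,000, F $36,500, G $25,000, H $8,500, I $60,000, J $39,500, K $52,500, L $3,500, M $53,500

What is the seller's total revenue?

Total revenue: $259,000

Bids ranked high→low: 60,000 (I), 53,500 (M), 53,000 (D), 52,500 (K), 40,000 (E), 39,500 (J), 36,500 (F), …
Winners (5 units): I, M, D, K, E.
Total revenue = 60,000 + 53,500 + 53,000 + 52,500 + 40,000 = $259,000.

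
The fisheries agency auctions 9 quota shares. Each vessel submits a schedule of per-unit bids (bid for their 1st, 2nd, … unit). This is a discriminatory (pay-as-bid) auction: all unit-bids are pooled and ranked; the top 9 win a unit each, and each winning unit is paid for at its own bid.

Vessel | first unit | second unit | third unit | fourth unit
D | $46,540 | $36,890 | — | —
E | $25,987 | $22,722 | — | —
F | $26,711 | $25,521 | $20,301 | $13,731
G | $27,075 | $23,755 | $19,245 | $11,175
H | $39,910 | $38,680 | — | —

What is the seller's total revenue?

Total revenue: $291,069

All unit-bids, highest first — top 9: 46,540 (D-1), 39,910 (H-1), 38,680 (H-2), 36,890 (D-2), 27,075 (G-1), 26,711 (F-1), 25,987 (E-1), 25,521 (F-2), 23,755 (G-2)
Next rejected bid: $22,722 (not a price — pay-as-bid).
Each winning unit pays its own bid.
Revenue = 46,540 + 39,910 + 38,680 + 36,890 + 27,075 + 26,711 + 25,987 + 25,521 + 23,755 = $291,069.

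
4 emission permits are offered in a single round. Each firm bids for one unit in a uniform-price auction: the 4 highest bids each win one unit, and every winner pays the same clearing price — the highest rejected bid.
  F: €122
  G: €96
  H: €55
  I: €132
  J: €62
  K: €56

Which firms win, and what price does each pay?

I, F, G, J; each pays €56

Bids ranked high→low: 132 (I), 122 (F), 96 (G), 62 (J), 56 (K), 55 (H)
The 4 highest are I, F, G, J.
First losing bid is K's €56, which sets the uniform price.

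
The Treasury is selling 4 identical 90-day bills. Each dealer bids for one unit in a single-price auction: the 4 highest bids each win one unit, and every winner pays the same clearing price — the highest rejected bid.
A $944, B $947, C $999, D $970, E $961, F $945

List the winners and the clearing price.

C, D, E, B; each pays $945

Sorting: 999 (C), 970 (D), 961 (E), 947 (B), 945 (F), 944 (A)
Winners (4 units): C, D, E, B.
Highest unsuccessful bid: $945 → clearing price.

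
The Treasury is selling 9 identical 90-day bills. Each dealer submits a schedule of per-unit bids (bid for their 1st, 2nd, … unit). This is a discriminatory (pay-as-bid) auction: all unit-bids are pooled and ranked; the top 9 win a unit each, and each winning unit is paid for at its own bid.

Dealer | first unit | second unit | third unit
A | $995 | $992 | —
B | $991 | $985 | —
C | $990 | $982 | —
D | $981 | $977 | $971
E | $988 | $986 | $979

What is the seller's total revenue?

Pooled unit-bids ranked (top 9): 995 (A-1), 992 (A-2), 991 (B-1), 990 (C-1), 988 (E-1), 986 (E-2), 985 (B-2), 982 (C-2), 981 (D-1)
Next rejected bid: $979 (not a price — pay-as-bid).
Each winning unit pays its own bid.
Revenue = 995 + 992 + 991 + 990 + 988 + 986 + 985 + 982 + 981 = $8,890.

Total revenue: $8,890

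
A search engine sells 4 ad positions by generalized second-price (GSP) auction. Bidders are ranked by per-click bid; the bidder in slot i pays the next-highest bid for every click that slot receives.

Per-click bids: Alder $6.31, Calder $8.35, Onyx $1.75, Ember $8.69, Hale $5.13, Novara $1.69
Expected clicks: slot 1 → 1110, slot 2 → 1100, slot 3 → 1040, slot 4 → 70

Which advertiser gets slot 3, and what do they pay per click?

Alder; $5.13 per click

Per-click bids in order: $8.69 (Ember) > $8.35 (Calder) > $6.31 (Alder) > $5.13 (Hale) > $1.75 (Onyx) > …
Slot 3 goes to the third-ranked bidder, Alder, who pays the next bid down: $5.13/click.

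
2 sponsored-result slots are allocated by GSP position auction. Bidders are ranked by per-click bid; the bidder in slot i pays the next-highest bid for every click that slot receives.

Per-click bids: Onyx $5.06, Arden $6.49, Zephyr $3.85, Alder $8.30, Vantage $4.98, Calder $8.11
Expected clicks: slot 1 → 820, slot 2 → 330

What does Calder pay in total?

Per-click bids in order: $8.30 (Alder) > $8.11 (Calder) > $6.49 (Arden) > …
Calder holds slot 2 → pays next bid $6.49 × 330 clicks = $2141.70.

Calder pays $2141.70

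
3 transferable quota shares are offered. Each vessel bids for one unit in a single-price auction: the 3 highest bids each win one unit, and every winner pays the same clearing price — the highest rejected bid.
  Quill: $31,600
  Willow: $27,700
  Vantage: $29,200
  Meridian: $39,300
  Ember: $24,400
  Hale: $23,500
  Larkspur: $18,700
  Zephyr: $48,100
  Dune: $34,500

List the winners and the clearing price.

Zephyr, Meridian, Dune; each pays $31,600

Ordering the bids: 48,100 (Zephyr), 39,300 (Meridian), 34,500 (Dune), 31,600 (Quill), 29,200 (Vantage), …
Winners (3 units): Zephyr, Meridian, Dune.
Clearing price = highest rejected bid = $31,600.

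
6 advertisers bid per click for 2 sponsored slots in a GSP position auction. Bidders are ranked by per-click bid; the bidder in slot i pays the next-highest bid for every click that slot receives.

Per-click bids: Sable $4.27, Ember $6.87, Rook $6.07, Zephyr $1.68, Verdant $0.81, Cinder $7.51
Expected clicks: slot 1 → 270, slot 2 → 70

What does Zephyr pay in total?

Zephyr pays $0.00

Ranked by bid: $7.51 (Cinder) > $6.87 (Ember) > $6.07 (Rook) > …
Zephyr ranks below slot 2 → no slot, pays nothing.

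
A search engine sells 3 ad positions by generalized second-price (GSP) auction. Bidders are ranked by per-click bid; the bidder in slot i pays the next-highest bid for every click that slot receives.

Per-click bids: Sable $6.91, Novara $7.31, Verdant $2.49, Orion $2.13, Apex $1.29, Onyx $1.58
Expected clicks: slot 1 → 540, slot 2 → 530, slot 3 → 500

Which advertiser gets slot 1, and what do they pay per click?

Novara; $6.91 per click

Ranked by bid: $7.31 (Novara) > $6.91 (Sable) > $2.49 (Verdant) > $2.13 (Orion) > …
Slot 1 goes to the first-ranked bidder, Novara, who pays the next bid down: $6.91/click.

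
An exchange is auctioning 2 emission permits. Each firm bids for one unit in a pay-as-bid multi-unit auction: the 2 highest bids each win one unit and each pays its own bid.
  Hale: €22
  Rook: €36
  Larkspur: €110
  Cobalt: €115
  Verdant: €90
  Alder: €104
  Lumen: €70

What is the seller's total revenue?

Bids ranked high→low: 115 (Cobalt), 110 (Larkspur), 104 (Alder), 90 (Verdant), …
Winners (2 units): Cobalt, Larkspur.
Total revenue = 115 + 110 = €225.

Total revenue: €225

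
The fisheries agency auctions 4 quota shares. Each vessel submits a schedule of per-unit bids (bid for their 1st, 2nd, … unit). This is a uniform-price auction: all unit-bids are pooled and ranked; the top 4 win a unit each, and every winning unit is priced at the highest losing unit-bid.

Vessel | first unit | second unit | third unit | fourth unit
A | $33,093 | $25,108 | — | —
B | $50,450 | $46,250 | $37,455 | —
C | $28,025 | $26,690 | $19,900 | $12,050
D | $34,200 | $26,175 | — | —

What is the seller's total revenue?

Total revenue: $132,372

Merging the schedules and taking the best 4: 50,450 (B-1), 46,250 (B-2), 37,455 (B-3), 34,200 (D-1)
First bid not allocated: $33,093.
Allocation: B 3, D 1. Every unit priced at $33,093.
Revenue = 4 × 33,093 = $132,372.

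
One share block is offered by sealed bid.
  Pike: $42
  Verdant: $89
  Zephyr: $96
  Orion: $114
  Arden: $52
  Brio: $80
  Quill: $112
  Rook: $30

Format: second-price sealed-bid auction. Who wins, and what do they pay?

Bids ranked: 114 (Orion) > 112 (Quill) > 96 (Zephyr) > 89 (Verdant) > 80 (Brio) > 52 (Arden) > …
Second-price: Orion pays Quill's bid of $112.

Orion pays $112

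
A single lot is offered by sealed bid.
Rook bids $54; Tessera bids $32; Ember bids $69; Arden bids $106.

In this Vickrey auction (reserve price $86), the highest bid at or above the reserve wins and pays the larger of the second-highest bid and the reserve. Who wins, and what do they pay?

Rule: the highest bid at or above the reserve wins and pays the larger of the second-highest bid and the reserve.
Bids in order: 106 (Arden) > 69 (Ember) > 54 (Rook) > 32 (Tessera)
Highest eligible bid: Arden at $106.
Second-highest bid $69 is below the reserve $86, so the reserve binds → payment $86.

Arden pays $86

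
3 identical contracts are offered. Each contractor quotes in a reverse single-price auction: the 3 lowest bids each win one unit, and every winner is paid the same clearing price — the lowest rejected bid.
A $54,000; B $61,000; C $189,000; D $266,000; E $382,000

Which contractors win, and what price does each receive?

Ordering the bids: 54,000 (A), 61,000 (B), 189,000 (C), 266,000 (D), 382,000 (E)
Lowest 3: A, B, C.
Clearing price = lowest rejected bid = $266,000.

A, B, C; each is paid $266,000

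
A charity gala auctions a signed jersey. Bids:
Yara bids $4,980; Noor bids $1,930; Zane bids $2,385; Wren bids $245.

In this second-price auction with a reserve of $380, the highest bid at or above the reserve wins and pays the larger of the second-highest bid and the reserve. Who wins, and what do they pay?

Bids ranked: 4,980 (Yara) > 2,385 (Zane) > 1,930 (Noor) > 245 (Wren)
Highest eligible bid: Yara at $4,980.
Second-highest bid $2,385 exceeds the reserve $380 → payment $2,385.

Yara pays $2,385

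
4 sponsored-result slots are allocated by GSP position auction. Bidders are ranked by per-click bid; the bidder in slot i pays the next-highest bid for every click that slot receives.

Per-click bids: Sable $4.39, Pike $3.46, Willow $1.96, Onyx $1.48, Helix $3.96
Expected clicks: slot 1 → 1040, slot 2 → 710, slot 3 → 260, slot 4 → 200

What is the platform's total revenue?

Ranked by bid: $4.39 (Sable) > $3.96 (Helix) > $3.46 (Pike) > $1.96 (Willow) > $1.48 (Onyx)
Slot 1: Sable pays $3.96 × 1040 = $4118.40
Slot 2: Helix pays $3.46 × 710 = $2456.60
Slot 3: Pike pays $1.96 × 260 = $509.60
Slot 4: Willow pays $1.48 × 200 = $296.00
Total = $7380.60

Total revenue: $7380.60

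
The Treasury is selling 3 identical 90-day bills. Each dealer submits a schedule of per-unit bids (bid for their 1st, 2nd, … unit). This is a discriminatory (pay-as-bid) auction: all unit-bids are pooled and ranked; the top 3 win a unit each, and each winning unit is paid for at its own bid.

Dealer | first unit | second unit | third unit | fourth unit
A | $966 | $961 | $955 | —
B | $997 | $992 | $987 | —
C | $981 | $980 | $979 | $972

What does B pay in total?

B pays $2,976

All unit-bids, highest first — top 3: 997 (B-1), 992 (B-2), 987 (B-3)
Next rejected bid: $981 (not a price — pay-as-bid).
B's winning unit-bids: 997 + 992 + 987 = $2,976.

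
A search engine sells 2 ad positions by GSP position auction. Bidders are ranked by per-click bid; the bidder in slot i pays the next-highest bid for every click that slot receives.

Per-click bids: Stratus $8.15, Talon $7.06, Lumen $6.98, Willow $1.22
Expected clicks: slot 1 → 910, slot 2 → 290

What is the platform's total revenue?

Ranked by bid: $8.15 (Stratus) > $7.06 (Talon) > $6.98 (Lumen) > …
Slot 1: Stratus pays $7.06 × 910 = $6424.60
Slot 2: Talon pays $6.98 × 290 = $2024.20
Total = $8448.80

Total revenue: $8448.80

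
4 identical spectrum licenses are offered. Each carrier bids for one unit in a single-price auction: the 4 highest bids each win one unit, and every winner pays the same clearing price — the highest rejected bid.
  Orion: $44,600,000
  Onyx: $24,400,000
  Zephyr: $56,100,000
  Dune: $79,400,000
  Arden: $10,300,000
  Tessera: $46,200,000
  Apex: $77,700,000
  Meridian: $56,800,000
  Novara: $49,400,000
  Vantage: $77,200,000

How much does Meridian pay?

Sorting: 79,400,000 (Dune), 77,700,000 (Apex), 77,200,000 (Vantage), 56,800,000 (Meridian), 56,100,000 (Zephyr), 49,400,000 (Novara), …
Winners (4 units): Dune, Apex, Vantage, Meridian.
Clearing price = highest rejected bid = $56,100,000.
Meridian wins → pays $56,100,000.

Meridian pays $56,100,000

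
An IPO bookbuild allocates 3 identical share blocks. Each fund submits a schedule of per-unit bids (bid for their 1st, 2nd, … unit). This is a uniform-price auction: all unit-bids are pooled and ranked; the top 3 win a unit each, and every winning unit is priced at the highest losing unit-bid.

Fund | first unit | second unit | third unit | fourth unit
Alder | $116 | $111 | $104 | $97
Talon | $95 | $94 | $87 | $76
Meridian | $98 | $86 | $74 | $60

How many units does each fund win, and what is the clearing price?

Alder 3; clearing price $98

Merging the schedules and taking the best 3: 116 (Alder-1), 111 (Alder-2), 104 (Alder-3)
The (k+1)-th unit-bid is $98.
Allocation: Alder 3.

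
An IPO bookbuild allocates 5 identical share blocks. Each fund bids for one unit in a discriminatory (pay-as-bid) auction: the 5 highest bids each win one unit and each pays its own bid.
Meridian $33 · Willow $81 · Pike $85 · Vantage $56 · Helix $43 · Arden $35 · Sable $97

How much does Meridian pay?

Meridian pays $0

Ordering the bids: 97 (Sable), 85 (Pike), 81 (Willow), 56 (Vantage), 43 (Helix), 35 (Arden), 33 (Meridian)
Top 5: Sable, Pike, Willow, Vantage, Helix.
Meridian does not win → $0.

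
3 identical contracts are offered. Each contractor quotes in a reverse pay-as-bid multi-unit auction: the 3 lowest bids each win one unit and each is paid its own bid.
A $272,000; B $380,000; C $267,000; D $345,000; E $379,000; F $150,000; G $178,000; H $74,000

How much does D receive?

D is paid $0

Sorting: 74,000 (H), 150,000 (F), 178,000 (G), 267,000 (C), 272,000 (A), …
Lowest 3: H, F, G.
D does not win → $0.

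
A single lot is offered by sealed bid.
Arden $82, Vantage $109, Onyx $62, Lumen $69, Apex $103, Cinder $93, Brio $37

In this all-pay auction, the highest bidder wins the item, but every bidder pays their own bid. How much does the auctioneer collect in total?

Total revenue: $555

Bids ranked: 109 (Vantage) > 103 (Apex) > 93 (Cinder) > 82 (Arden) > 69 (Lumen) > 62 (Onyx) > …
Every bidder forfeits their bid regardless of winning.
Revenue = 82 + 109 + 62 + 69 + 103 + 93 + 37 = $555.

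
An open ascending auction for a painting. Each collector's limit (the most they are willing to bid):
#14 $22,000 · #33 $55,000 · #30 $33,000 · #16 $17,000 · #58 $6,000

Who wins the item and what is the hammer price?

Rule: the price rises until one bidder remains; the winner pays the price at which the last rival dropped out.
Sorting limits: 55,000 (#33) > 33,000 (#30) > 22,000 (#14) > 17,000 (#16) > 6,000 (#58)
Bidding ends when #30 exits at $33,000; #33 takes it.

#33 wins at $33,000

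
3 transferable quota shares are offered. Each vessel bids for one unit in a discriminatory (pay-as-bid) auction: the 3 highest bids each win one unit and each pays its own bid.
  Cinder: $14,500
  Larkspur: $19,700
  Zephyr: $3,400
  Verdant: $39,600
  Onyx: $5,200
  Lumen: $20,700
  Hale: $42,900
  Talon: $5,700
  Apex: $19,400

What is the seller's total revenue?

Ordering the bids: 42,900 (Hale), 39,600 (Verdant), 20,700 (Lumen), 19,700 (Larkspur), 19,400 (Apex), …
Top 3: Hale, Verdant, Lumen.
Total revenue = 42,900 + 39,600 + 20,700 = $103,200.

Total revenue: $103,200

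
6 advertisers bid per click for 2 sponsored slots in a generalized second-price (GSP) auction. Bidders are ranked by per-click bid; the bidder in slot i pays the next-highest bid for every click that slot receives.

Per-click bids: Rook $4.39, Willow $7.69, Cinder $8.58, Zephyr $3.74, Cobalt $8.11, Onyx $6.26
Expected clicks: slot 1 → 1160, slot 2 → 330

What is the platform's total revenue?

Per-click bids in order: $8.58 (Cinder) > $8.11 (Cobalt) > $7.69 (Willow) > …
Slot 1: Cinder pays $8.11 × 1160 = $9407.60
Slot 2: Cobalt pays $7.69 × 330 = $2537.70
Total = $11945.30

Total revenue: $11945.30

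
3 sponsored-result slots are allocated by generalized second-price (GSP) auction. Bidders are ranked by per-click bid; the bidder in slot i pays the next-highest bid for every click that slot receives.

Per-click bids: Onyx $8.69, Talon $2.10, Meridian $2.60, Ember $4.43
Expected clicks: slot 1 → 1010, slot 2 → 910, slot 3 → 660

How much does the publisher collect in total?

Ranked by bid: $8.69 (Onyx) > $4.43 (Ember) > $2.60 (Meridian) > $2.10 (Talon)
Slot 1: Onyx pays $4.43 × 1010 = $4474.30
Slot 2: Ember pays $2.60 × 910 = $2366.00
Slot 3: Meridian pays $2.10 × 660 = $1386.00
Total = $8226.30

Total revenue: $8226.30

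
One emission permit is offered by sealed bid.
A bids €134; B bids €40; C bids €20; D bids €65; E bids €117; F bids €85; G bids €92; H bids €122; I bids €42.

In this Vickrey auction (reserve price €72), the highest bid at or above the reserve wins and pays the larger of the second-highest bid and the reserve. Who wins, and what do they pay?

Sorting bids: 134 (A) > 122 (H) > 117 (E) > 92 (G) > 85 (F) > 65 (D) > …
A has the top bid at or above the reserve (€134).
max(second-highest €122, reserve €72) = €122; the reserve does not bind.

A pays €122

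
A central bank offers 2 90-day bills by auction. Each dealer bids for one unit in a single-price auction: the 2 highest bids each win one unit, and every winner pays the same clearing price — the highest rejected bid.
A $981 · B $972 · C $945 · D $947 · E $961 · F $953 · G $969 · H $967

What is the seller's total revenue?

Total revenue: $1,938

Sorting: 981 (A), 972 (B), 969 (G), 967 (H), …
The 2 highest are A, B.
Highest unsuccessful bid: $969 → clearing price.
Total revenue = 2 × $969 = $1,938.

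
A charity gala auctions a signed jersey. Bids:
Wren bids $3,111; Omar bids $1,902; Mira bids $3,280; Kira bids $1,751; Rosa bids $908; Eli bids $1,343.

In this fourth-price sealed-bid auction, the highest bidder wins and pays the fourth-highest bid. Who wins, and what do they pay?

Bids in order: 3,280 (Mira) > 3,111 (Wren) > 1,902 (Omar) > 1,751 (Kira) > 1,343 (Eli) > 908 (Rosa)
Mira is highest; pays the fourth-highest bid, $1,751.

Mira pays $1,751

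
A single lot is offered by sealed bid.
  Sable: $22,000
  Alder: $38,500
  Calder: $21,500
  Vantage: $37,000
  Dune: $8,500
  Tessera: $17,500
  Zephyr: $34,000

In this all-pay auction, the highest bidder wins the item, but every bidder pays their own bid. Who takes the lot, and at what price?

Alder pays $38,500

Bids ranked: 38,500 (Alder) > 37,000 (Vantage) > 34,000 (Zephyr) > 22,000 (Sable) > 21,500 (Calder) > 17,500 (Tessera) > …
Alder is highest and takes the item; every bidder forfeits their bid.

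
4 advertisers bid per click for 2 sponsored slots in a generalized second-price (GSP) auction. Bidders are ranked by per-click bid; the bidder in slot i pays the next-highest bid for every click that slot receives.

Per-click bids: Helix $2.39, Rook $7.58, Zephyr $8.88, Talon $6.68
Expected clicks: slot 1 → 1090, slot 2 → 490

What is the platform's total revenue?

Total revenue: $11535.40

Per-click bids in order: $8.88 (Zephyr) > $7.58 (Rook) > $6.68 (Talon) > …
Slot 1: Zephyr pays $7.58 × 1090 = $8262.20
Slot 2: Rook pays $6.68 × 490 = $3273.20
Total = $11535.40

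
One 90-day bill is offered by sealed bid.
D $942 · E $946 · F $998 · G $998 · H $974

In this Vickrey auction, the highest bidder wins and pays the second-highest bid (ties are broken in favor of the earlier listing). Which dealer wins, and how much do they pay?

Vickrey auction: the highest bidder wins and pays the second-highest bid.
Bids ranked: 998 (F) > 998 (G) > 974 (H) > 946 (E) > 942 (D)
Tie at $998 → F wins by tie-break.
Second-price: F pays G's bid of $998.

F pays $998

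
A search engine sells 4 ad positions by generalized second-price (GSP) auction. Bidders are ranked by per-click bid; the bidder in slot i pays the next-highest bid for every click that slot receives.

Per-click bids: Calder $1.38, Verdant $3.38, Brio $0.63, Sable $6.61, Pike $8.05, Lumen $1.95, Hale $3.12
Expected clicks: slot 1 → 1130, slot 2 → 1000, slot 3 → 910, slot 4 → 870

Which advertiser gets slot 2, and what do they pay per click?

Per-click bids in order: $8.05 (Pike) > $6.61 (Sable) > $3.38 (Verdant) > $3.12 (Hale) > $1.95 (Lumen) > …
Slot 2 goes to the second-ranked bidder, Sable, who pays the next bid down: $3.38/click.

Sable; $3.38 per click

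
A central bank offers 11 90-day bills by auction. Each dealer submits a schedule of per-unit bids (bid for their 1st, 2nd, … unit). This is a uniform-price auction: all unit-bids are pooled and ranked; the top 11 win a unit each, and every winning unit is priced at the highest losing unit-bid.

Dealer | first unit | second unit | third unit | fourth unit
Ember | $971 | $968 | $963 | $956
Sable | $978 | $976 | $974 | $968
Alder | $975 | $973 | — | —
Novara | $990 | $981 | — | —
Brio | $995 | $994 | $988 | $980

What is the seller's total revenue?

Total revenue: $10,681

All unit-bids, highest first — top 11: 995 (Brio-1), 994 (Brio-2), 990 (Novara-1), 988 (Brio-3), 981 (Novara-2), 980 (Brio-4), 978 (Sable-1), 976 (Sable-2), 975 (Alder-1), 974 (Sable-3), 973 (Alder-2)
First bid not allocated: $971.
Allocation: Alder 2, Brio 4, Novara 2, Sable 3. Every unit priced at $971.
Revenue = 11 × 971 = $10,681.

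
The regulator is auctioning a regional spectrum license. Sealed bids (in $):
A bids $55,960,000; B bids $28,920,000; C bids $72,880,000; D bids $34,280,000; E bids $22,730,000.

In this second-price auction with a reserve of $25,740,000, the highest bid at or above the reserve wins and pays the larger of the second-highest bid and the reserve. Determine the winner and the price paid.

Bids in order: 72,880,000 (C) > 55,960,000 (A) > 34,280,000 (D) > 28,920,000 (B) > 22,730,000 (E)
C has the top bid at or above the reserve ($72,880,000).
max(second-highest $55,960,000, reserve $25,740,000) = $55,960,000; the reserve does not bind.

C pays $55,960,000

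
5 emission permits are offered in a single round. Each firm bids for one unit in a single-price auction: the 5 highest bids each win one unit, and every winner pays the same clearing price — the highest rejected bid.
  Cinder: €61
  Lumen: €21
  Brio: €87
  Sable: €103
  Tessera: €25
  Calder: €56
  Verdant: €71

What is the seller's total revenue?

Sorting: 103 (Sable), 87 (Brio), 71 (Verdant), 61 (Cinder), 56 (Calder), 25 (Tessera), 21 (Lumen)
Winners (5 units): Sable, Brio, Verdant, Cinder, Calder.
First losing bid is Tessera's €25, which sets the uniform price.
Total revenue = 5 × €25 = €125.

Total revenue: €125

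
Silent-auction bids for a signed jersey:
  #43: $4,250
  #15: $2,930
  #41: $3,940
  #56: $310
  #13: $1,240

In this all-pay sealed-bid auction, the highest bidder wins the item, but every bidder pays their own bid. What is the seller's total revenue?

Total revenue: $12,670

Bids in order: 4,250 (#43) > 3,940 (#41) > 2,930 (#15) > 1,240 (#13) > 310 (#56)
Every bidder forfeits their bid regardless of winning.
Revenue = 4,250 + 2,930 + 3,940 + 310 + 1,240 = $12,670.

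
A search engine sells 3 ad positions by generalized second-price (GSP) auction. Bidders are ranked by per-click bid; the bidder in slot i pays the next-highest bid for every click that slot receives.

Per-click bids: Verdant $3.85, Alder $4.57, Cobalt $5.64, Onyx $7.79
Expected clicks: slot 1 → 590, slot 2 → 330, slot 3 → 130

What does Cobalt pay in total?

Sorting advertisers: $7.79 (Onyx) > $5.64 (Cobalt) > $4.57 (Alder) > $3.85 (Verdant)
Cobalt holds slot 2 → pays next bid $4.57 × 330 clicks = $1508.10.

Cobalt pays $1508.10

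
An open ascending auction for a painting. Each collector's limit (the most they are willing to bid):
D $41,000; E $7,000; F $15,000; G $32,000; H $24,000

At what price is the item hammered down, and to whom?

Rule: the price rises until one bidder remains; the winner pays the price at which the last rival dropped out.
Limits in order: 41,000 (D) > 32,000 (G) > 24,000 (H) > 15,000 (F) > 7,000 (E)
Once the price passes $32,000, only D is left; the hammer falls at G's limit of $32,000.

D wins at $32,000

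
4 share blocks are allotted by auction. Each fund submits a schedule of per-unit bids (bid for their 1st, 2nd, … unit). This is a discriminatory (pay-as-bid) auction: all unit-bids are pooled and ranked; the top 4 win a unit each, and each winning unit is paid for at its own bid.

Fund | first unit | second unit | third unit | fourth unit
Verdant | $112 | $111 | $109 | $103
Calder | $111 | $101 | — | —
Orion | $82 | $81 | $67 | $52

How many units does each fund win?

Merging the schedules and taking the best 4: 112 (Verdant-1), 111 (Verdant-2), 111 (Calder-1), 109 (Verdant-3)
Next rejected bid: $103 (not a price — pay-as-bid).
Allocation: Calder 1, Verdant 3.

Calder 1, Verdant 3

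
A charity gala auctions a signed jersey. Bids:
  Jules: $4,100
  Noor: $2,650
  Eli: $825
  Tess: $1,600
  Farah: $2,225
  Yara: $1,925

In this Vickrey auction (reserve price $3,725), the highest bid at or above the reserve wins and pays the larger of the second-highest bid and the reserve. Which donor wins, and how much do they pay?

Jules pays $3,725

Bids ranked: 4,100 (Jules) > 2,650 (Noor) > 2,225 (Farah) > 1,925 (Yara) > 1,600 (Tess) > 825 (Eli)
Highest eligible bid: Jules at $4,100.
max(second-highest $2,650, reserve $3,725) = $3,725.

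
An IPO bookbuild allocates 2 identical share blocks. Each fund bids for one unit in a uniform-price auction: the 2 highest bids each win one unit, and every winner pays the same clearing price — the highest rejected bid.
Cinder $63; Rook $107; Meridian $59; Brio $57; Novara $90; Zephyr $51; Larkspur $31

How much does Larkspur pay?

Ordering the bids: 107 (Rook), 90 (Novara), 63 (Cinder), 59 (Meridian), …
The 2 highest are Rook, Novara.
Clearing price = highest rejected bid = $63.
Larkspur does not win → pays $0.

Larkspur pays $0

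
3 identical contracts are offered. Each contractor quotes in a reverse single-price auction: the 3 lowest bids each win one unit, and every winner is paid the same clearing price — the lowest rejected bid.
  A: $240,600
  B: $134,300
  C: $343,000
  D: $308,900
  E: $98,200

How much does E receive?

E is paid $308,900

Bids ranked low→high: 98,200 (E), 134,300 (B), 240,600 (A), 308,900 (D), 343,000 (C)
Winners (3 units): E, B, A.
Clearing price = lowest rejected bid = $308,900.
E wins → is paid $308,900.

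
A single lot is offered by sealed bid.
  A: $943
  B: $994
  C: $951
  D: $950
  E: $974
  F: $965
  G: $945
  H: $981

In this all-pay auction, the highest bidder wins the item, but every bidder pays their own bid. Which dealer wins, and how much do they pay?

B pays $994

Bids in order: 994 (B) > 981 (H) > 974 (E) > 965 (F) > 951 (C) > 950 (D) > …
B wins with the top bid; all bids are sunk regardless.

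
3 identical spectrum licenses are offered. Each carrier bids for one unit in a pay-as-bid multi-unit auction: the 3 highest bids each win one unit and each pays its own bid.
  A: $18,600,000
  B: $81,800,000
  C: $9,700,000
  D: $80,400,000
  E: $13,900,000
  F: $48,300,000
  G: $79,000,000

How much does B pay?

B pays $81,800,000

Sorting: 81,800,000 (B), 80,400,000 (D), 79,000,000 (G), 48,300,000 (F), 18,600,000 (A), …
The 3 highest are B, D, G.
B wins → own bid $81,800,000.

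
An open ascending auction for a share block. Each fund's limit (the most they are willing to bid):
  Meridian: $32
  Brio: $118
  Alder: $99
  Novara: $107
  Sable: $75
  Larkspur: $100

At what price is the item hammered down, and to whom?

Brio wins at $107

Limits in order: 118 (Brio) > 107 (Novara) > 100 (Larkspur) > 99 (Alder) > 75 (Sable) > 32 (Meridian)
Novara is the last rival to drop out, at $107; Brio remains and wins at that price.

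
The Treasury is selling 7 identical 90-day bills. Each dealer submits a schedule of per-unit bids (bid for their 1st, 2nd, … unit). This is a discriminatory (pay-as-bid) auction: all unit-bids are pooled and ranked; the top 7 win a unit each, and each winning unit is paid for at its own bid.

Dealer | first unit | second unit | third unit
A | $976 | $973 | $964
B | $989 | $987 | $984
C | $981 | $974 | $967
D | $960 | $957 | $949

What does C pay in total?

C pays $1,955

Merging the schedules and taking the best 7: 989 (B-1), 987 (B-2), 984 (B-3), 981 (C-1), 976 (A-1), 974 (C-2), 973 (A-2)
Next rejected bid: $967 (not a price — pay-as-bid).
C's winning unit-bids: 981 + 974 = $1,955.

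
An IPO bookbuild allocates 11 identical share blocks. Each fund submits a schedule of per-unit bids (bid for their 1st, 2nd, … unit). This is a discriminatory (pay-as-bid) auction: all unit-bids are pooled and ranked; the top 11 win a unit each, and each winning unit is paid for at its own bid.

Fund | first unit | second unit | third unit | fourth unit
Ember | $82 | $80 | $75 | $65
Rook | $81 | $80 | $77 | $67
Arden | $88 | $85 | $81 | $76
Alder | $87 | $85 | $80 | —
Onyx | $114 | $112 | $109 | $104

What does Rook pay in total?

Merging the schedules and taking the best 11: 114 (Onyx-1), 112 (Onyx-2), 109 (Onyx-3), 104 (Onyx-4), 88 (Arden-1), 87 (Alder-1), 85 (Arden-2), 85 (Alder-2), 82 (Ember-1), 81 (Rook-1), 81 (Arden-3)
Next rejected bid: $80 (not a price — pay-as-bid).
Rook's winning unit-bids: 81 = $81.

Rook pays $81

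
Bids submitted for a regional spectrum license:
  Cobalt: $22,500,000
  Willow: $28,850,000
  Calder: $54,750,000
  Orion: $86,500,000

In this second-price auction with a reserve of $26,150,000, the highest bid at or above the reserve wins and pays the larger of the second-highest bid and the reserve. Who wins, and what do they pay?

Orion pays $54,750,000

Bids ranked: 86,500,000 (Orion) > 54,750,000 (Calder) > 28,850,000 (Willow) > 22,500,000 (Cobalt)
Orion has the top bid at or above the reserve ($86,500,000).
max(second-highest $54,750,000, reserve $26,150,000) = $54,750,000; the reserve does not bind.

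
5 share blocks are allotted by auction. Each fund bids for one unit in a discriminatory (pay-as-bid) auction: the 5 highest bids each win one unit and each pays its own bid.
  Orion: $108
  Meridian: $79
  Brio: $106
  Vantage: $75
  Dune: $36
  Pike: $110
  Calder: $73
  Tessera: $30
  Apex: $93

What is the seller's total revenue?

Bids ranked high→low: 110 (Pike), 108 (Orion), 106 (Brio), 93 (Apex), 79 (Meridian), 75 (Vantage), 73 (Calder), …
Top 5: Pike, Orion, Brio, Apex, Meridian.
Total revenue = 110 + 108 + 106 + 93 + 79 = $496.

Total revenue: $496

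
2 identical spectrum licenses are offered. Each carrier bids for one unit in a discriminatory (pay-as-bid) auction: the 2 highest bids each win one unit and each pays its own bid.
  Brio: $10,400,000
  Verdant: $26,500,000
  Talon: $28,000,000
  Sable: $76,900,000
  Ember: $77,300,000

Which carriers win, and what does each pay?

Ordering the bids: 77,300,000 (Ember), 76,900,000 (Sable), 28,000,000 (Talon), 26,500,000 (Verdant), …
Winners (2 units): Ember, Sable.
Each winner pays its own bid: Ember $77,300,000, Sable $76,900,000.

Ember $77,300,000, Sable $76,900,000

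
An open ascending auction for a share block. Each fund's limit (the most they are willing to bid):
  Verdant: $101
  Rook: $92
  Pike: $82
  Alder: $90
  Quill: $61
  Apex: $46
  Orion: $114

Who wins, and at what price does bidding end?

Orion wins at $101

Limits in order: 114 (Orion) > 101 (Verdant) > 92 (Rook) > 90 (Alder) > 82 (Pike) > 61 (Quill) > …
Verdant is the last rival to drop out, at $101; Orion remains and wins at that price.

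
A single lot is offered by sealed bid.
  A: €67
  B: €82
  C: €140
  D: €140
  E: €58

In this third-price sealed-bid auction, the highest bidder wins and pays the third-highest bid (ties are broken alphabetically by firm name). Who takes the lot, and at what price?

Sorting bids: 140 (C) > 140 (D) > 82 (B) > 67 (A) > 58 (E)
C and D tie at €140; tie-break gives it to C.
C wins; payment is bid #3 in the ranking = €82.

C pays €82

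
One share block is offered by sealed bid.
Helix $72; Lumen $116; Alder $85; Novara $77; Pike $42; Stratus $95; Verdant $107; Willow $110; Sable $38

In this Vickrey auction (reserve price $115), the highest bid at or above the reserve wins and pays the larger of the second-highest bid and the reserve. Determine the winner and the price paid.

Vickrey auction (reserve price $115): the highest bid at or above the reserve wins and pays the larger of the second-highest bid and the reserve.
Sorting bids: 116 (Lumen) > 110 (Willow) > 107 (Verdant) > 95 (Stratus) > 85 (Alder) > 77 (Novara) > …
Lumen has the top bid at or above the reserve ($116).
max(second-highest $110, reserve $115) = $115.

Lumen pays $115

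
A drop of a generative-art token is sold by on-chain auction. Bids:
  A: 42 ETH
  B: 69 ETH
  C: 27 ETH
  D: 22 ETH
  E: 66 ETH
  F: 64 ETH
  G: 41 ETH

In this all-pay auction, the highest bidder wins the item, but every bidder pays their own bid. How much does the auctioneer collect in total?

Bids in order: 69 (B) > 66 (E) > 64 (F) > 42 (A) > 41 (G) > 27 (C) > …
B wins with the top bid; all bids are sunk regardless.
Every bidder forfeits their bid regardless of winning.
Revenue = 42 + 69 + 27 + 22 + 66 + 64 + 41 = 331 ETH.

Total revenue: 331 ETH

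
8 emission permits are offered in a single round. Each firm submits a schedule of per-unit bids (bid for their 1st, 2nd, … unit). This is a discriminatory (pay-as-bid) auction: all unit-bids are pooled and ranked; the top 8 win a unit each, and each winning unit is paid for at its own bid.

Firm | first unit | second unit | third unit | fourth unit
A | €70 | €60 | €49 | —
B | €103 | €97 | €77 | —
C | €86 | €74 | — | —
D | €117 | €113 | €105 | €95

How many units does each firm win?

B 3, C 1, D 4

Pooled unit-bids ranked (top 8): 117 (D-1), 113 (D-2), 105 (D-3), 103 (B-1), 97 (B-2), 95 (D-4), 86 (C-1), 77 (B-3)
Next rejected bid: €74 (not a price — pay-as-bid).
Allocation: B 3, C 1, D 4.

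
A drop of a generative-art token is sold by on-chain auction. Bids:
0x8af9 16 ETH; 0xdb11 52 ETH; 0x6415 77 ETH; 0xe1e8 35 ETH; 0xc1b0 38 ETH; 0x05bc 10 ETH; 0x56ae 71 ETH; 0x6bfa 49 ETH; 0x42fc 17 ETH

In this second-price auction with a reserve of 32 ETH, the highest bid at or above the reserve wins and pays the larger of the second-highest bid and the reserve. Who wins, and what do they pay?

0x6415 pays 71 ETH

Bids ranked: 77 (0x6415) > 71 (0x56ae) > 52 (0xdb11) > 49 (0x6bfa) > 38 (0xc1b0) > 35 (0xe1e8) > …
0x6415 has the top bid at or above the reserve (77 ETH).
max(second-highest 71 ETH, reserve 32 ETH) = 71 ETH; the reserve does not bind.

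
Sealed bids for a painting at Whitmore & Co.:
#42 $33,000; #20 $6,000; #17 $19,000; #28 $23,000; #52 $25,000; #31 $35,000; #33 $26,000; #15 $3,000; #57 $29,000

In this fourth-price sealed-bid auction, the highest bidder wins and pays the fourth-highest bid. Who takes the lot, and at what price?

Bids in order: 35,000 (#31) > 33,000 (#42) > 29,000 (#57) > 26,000 (#33) > 25,000 (#52) > 23,000 (#28) > …
#31 wins; payment is bid #4 in the ranking = $26,000.

#31 pays $26,000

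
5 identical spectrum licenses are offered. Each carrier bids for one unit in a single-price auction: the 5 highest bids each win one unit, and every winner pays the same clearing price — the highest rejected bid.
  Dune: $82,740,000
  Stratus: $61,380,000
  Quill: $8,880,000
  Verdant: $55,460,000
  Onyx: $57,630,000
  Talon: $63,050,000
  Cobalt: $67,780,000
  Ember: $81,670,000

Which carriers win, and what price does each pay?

Dune, Ember, Cobalt, Talon, Stratus; each pays $57,630,000

Bids ranked high→low: 82,740,000 (Dune), 81,670,000 (Ember), 67,780,000 (Cobalt), 63,050,000 (Talon), 61,380,000 (Stratus), 57,630,000 (Onyx), 55,460,000 (Verdant), …
Winners (5 units): Dune, Ember, Cobalt, Talon, Stratus.
Clearing price = highest rejected bid = $57,630,000.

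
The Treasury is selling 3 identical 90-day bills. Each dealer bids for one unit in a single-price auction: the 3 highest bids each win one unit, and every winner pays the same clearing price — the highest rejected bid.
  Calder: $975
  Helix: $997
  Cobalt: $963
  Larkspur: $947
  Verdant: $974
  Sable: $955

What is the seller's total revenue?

Sorting: 997 (Helix), 975 (Calder), 974 (Verdant), 963 (Cobalt), 955 (Sable), …
Winners (3 units): Helix, Calder, Verdant.
First losing bid is Cobalt's $963, which sets the uniform price.
Total revenue = 3 × $963 = $2,889.

Total revenue: $2,889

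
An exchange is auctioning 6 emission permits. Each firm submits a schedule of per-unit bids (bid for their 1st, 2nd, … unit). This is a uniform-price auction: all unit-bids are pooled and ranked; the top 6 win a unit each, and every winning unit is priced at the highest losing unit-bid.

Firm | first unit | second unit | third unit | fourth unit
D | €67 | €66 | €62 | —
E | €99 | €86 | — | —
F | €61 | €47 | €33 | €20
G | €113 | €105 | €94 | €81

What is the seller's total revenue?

Total revenue: €402

Merging the schedules and taking the best 6: 113 (G-1), 105 (G-2), 99 (E-1), 94 (G-3), 86 (E-2), 81 (G-4)
First bid not allocated: €67.
Allocation: E 2, G 4. Every unit priced at €67.
Revenue = 6 × 67 = €402.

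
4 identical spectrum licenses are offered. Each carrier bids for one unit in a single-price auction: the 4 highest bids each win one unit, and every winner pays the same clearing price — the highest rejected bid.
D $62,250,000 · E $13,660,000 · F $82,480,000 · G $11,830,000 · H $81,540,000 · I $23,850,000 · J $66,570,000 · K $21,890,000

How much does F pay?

F pays $23,850,000

Bids ranked high→low: 82,480,000 (F), 81,540,000 (H), 66,570,000 (J), 62,250,000 (D), 23,850,000 (I), 21,890,000 (K), …
Winners (4 units): F, H, J, D.
Clearing price = highest rejected bid = $23,850,000.
F wins → pays $23,850,000.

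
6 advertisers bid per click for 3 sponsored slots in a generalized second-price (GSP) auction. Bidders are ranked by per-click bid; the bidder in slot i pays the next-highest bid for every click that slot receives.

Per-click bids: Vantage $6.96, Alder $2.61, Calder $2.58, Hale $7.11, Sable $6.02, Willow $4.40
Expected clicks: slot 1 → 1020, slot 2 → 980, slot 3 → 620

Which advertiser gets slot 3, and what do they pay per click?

Ranked by bid: $7.11 (Hale) > $6.96 (Vantage) > $6.02 (Sable) > $4.40 (Willow) > …
Slot 3 goes to the third-ranked bidder, Sable, who pays the next bid down: $4.40/click.

Sable; $4.40 per click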